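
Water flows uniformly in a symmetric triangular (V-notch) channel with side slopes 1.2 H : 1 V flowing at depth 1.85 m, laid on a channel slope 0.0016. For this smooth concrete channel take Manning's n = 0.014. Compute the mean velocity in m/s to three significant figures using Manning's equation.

2.28 m/s

A = z·y² = 1.2×1.85² = 4.107 m²
P = 2y√(1+z²) = 2×1.85×√(1+1.2²) = 5.780 m
R = A/P = 4.107/5.780 = 0.7106 m
Q = (1/n)·A·R^(2/3)·S^(1/2) = (1/0.014) × 4.107 × 0.7106^(2/3) × 0.0016^(1/2) = 9.344 m³/s
V = Q/A = 9.344/4.107 = 2.275 m/s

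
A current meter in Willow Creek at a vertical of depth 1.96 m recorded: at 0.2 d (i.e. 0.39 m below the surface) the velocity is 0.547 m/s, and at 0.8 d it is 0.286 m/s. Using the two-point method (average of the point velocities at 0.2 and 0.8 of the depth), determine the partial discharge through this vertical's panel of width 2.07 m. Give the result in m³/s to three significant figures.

1.69 m³/s

v̄ = (0.547 + 0.286) / 2 = 0.4165 m/s
q = v̄ × d × w = 0.4165 × 1.96 × 2.07 = 1.690 m³/s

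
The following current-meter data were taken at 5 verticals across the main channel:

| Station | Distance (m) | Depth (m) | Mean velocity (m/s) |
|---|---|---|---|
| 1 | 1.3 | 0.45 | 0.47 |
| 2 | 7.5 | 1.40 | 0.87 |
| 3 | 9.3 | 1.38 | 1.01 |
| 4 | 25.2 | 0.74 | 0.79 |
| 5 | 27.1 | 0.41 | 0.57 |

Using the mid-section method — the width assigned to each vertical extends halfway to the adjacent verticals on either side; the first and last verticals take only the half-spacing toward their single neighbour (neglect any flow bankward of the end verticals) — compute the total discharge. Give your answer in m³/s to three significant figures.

w_1 = (7.5 − 1.3)/2 = 3.1 m; q_1 = 0.47 × 0.45 × 3.1 = 0.6557 m³/s
w_2 = (9.3 − 1.3)/2 = 4 m; q_2 = 0.87 × 1.40 × 4 = 4.872 m³/s
w_3 = (25.2 − 7.5)/2 = 8.85 m; q_3 = 1.01 × 1.38 × 8.85 = 12.34 m³/s
w_4 = (27.1 − 9.3)/2 = 8.9 m; q_4 = 0.79 × 0.74 × 8.9 = 5.203 m³/s
w_5 = (27.1 − 25.2)/2 = 0.95 m; q_5 = 0.57 × 0.41 × 0.95 = 0.2220 m³/s
Q = Σ qᵢ = 23.29 m³/s

23.3 m³/s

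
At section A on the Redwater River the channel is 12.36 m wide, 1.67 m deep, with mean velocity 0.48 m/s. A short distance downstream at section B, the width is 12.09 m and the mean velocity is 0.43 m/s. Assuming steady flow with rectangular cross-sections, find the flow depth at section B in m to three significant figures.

1.91 m

Q = A₁V₁ = (12.36×1.67) × 0.48 = 9.908 m³/s
d₂ = Q/(b₂ V₂) = 9.908/(12.09×0.43) = 1.906 m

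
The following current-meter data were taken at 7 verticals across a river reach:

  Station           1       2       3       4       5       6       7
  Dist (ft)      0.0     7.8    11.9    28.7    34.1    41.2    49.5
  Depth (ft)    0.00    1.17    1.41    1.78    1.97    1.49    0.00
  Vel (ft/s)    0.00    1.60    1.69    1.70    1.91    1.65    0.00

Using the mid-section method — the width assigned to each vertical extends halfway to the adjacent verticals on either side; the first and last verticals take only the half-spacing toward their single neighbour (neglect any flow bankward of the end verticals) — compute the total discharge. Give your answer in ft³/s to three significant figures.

w_2 = (11.9 − 0.0)/2 = 5.95 ft; q_2 = 1.60 × 1.17 × 5.95 = 11.14 ft³/s
w_3 = (28.7 − 7.8)/2 = 10.45 ft; q_3 = 1.69 × 1.41 × 10.45 = 24.90 ft³/s
w_4 = (34.1 − 11.9)/2 = 11.1 ft; q_4 = 1.70 × 1.78 × 11.1 = 33.59 ft³/s
w_5 = (41.2 − 28.7)/2 = 6.25 ft; q_5 = 1.91 × 1.97 × 6.25 = 23.52 ft³/s
w_6 = (49.5 − 34.1)/2 = 7.7 ft; q_6 = 1.65 × 1.49 × 7.7 = 18.93 ft³/s
Stations 1, 7 contribute zero (depth or velocity is 0).
Q = Σ qᵢ = 112.1 ft³/s

112 ft³/s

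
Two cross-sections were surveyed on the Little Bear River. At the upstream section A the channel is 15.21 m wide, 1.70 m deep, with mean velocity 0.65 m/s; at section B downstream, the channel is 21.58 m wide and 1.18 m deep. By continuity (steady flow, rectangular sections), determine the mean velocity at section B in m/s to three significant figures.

0.660 m/s

Q = A₁V₁ = (15.21×1.70) × 0.65 = 16.81 m³/s
A₂ = 21.58 × 1.18 = 25.46 m²
V₂ = Q/A₂ = 16.81/25.46 = 0.6600 m/s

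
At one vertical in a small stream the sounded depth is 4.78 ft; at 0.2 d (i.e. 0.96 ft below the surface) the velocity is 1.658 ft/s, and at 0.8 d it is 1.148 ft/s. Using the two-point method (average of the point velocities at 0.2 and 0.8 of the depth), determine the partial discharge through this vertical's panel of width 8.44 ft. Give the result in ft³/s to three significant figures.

56.6 ft³/s

v̄ = (1.658 + 1.148) / 2 = 1.403 ft/s
q = v̄ × d × w = 1.403 × 4.78 × 8.44 = 56.60 ft³/s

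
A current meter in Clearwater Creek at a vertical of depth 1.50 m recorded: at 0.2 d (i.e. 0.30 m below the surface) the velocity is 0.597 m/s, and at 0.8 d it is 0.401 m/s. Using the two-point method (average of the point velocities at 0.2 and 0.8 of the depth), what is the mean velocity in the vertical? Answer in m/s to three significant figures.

v̄ = (0.597 + 0.401) / 2 = 0.4990 m/s

0.499 m/s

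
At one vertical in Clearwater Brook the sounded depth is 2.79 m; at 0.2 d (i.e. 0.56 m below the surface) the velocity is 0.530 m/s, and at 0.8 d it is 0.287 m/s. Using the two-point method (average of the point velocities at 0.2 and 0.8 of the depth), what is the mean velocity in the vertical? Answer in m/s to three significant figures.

0.409 m/s

v̄ = (0.530 + 0.287) / 2 = 0.4085 m/s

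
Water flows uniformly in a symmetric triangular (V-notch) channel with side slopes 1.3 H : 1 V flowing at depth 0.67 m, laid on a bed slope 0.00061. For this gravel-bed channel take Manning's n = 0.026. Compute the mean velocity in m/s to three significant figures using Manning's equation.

0.392 m/s

A = z·y² = 1.3×0.67² = 0.5836 m²
P = 2y√(1+z²) = 2×0.67×√(1+1.3²) = 2.198 m
R = A/P = 0.5836/2.198 = 0.2655 m
Q = (1/n)·A·R^(2/3)·S^(1/2) = (1/0.026) × 0.5836 × 0.2655^(2/3) × 0.00061^(1/2) = 0.2290 m³/s
V = Q/A = 0.2290/0.5836 = 0.3924 m/s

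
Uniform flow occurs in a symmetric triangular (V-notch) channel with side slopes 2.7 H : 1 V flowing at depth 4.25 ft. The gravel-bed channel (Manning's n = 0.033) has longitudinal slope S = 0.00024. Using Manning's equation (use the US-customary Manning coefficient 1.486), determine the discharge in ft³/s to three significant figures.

53.9 ft³/s

A = z·y² = 2.7×4.25² = 48.77 ft²
P = 2y√(1+z²) = 2×4.25×√(1+2.7²) = 24.47 ft
R = A/P = 48.77/24.47 = 1.993 ft
Q = (1.486/n)·A·R^(2/3)·S^(1/2) = (1.486/0.033) × 48.77 × 1.993^(2/3) × 0.00024^(1/2) = 53.87 ft³/s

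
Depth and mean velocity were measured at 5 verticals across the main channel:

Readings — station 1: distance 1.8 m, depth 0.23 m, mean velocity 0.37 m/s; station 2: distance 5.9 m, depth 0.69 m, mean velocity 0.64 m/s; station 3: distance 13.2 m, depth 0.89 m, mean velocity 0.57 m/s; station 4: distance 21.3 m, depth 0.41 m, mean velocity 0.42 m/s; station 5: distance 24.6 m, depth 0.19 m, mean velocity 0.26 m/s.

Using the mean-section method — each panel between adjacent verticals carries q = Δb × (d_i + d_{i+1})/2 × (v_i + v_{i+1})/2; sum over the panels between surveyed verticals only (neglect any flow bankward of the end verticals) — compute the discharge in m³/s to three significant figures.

7.38 m³/s

Panel 1-2: Δb = 4.1 m, d̄ = (0.23+0.69)/2 = 0.46, v̄ = (0.37+0.64)/2 = 0.505 → q = 4.1×0.46×0.505 = 0.9524 m³/s
Panel 2-3: Δb = 7.3 m, d̄ = (0.69+0.89)/2 = 0.79, v̄ = (0.64+0.57)/2 = 0.605 → q = 7.3×0.79×0.605 = 3.489 m³/s
Panel 3-4: Δb = 8.1 m, d̄ = (0.89+0.41)/2 = 0.65, v̄ = (0.57+0.42)/2 = 0.495 → q = 8.1×0.65×0.495 = 2.606 m³/s
Panel 4-5: Δb = 3.3 m, d̄ = (0.41+0.19)/2 = 0.3, v̄ = (0.42+0.26)/2 = 0.34 → q = 3.3×0.3×0.34 = 0.3366 m³/s
Q = Σ q = 7.384 m³/s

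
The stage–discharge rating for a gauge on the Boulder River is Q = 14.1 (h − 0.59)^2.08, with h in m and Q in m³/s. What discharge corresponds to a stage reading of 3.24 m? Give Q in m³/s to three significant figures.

Q = 14.1 × (3.24 − 0.59)^2.08 = 14.1 × 2.65^2.08 = 107.0 m³/s

107 m³/s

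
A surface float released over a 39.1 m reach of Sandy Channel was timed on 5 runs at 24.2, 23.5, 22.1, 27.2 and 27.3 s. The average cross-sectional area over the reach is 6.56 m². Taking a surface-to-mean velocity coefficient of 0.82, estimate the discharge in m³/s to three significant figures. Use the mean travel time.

t̄ = (24.2 + 23.5 + 22.1 + 27.2 + 27.3) / 5 = 24.86 s
v_surface = L / t̄ = 39.1 / 24.86 = 1.573 m/s
v_mean = 0.82 × 1.573 = 1.290 m/s
Q = A × v_mean = 6.56 × 1.290 = 8.460 m³/s

8.46 m³/s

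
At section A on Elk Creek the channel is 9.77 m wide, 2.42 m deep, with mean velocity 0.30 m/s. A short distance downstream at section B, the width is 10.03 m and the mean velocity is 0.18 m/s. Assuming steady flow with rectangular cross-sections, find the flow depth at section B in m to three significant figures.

3.93 m

Q = A₁V₁ = (9.77×2.42) × 0.30 = 7.093 m³/s
d₂ = Q/(b₂ V₂) = 7.093/(10.03×0.18) = 3.929 m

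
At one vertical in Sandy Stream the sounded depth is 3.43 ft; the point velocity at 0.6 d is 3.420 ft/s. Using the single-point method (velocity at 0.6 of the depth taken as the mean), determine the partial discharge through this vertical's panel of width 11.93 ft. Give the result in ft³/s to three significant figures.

140 ft³/s

v̄ = v₀.₆ = 3.420 ft/s
q = v̄ × d × w = 3.420 × 3.43 × 11.93 = 139.9 ft³/s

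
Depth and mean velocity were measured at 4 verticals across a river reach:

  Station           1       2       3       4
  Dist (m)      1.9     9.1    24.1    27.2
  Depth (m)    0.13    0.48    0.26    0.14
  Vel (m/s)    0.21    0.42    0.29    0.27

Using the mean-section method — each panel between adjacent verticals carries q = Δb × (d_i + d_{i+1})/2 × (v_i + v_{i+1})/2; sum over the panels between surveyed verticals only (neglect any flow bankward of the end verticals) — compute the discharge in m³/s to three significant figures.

Panel 1-2: Δb = 7.2 m, d̄ = (0.13+0.48)/2 = 0.305, v̄ = (0.21+0.42)/2 = 0.315 → q = 7.2×0.305×0.315 = 0.6917 m³/s
Panel 2-3: Δb = 15 m, d̄ = (0.48+0.26)/2 = 0.37, v̄ = (0.42+0.29)/2 = 0.355 → q = 15×0.37×0.355 = 1.970 m³/s
Panel 3-4: Δb = 3.1 m, d̄ = (0.26+0.14)/2 = 0.2, v̄ = (0.29+0.27)/2 = 0.28 → q = 3.1×0.2×0.28 = 0.1736 m³/s
Q = Σ q = 2.836 m³/s

2.84 m³/s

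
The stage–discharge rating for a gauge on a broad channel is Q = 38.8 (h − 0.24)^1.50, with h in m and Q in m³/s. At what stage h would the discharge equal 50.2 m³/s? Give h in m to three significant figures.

1.43 m

h − h₀ = (Q/C)^(1/b) = (50.2/38.8)^(1/1.50) = 1.187 m
h = 0.24 + 1.187 = 1.427 m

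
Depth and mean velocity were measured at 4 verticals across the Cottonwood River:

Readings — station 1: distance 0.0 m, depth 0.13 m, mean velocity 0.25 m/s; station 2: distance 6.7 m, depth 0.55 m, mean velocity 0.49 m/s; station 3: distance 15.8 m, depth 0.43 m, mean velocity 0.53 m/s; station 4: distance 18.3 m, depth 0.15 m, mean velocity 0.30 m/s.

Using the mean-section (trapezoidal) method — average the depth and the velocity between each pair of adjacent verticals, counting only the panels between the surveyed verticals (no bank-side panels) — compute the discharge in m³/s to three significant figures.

Panel 1-2: Δb = 6.7 m, d̄ = (0.13+0.55)/2 = 0.34, v̄ = (0.25+0.49)/2 = 0.37 → q = 6.7×0.34×0.37 = 0.8429 m³/s
Panel 2-3: Δb = 9.1 m, d̄ = (0.55+0.43)/2 = 0.49, v̄ = (0.49+0.53)/2 = 0.51 → q = 9.1×0.49×0.51 = 2.274 m³/s
Panel 3-4: Δb = 2.5 m, d̄ = (0.43+0.15)/2 = 0.29, v̄ = (0.53+0.30)/2 = 0.415 → q = 2.5×0.29×0.415 = 0.3009 m³/s
Q = Σ q = 3.418 m³/s

3.42 m³/s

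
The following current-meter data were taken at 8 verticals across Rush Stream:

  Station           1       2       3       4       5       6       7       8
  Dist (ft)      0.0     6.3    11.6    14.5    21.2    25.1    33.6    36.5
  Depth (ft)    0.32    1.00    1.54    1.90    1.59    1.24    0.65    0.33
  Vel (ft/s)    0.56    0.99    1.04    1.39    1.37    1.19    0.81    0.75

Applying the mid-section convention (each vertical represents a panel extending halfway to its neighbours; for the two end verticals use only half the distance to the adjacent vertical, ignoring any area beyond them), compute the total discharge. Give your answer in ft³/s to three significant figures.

49.6 ft³/s

w_1 = (6.3 − 0.0)/2 = 3.15 ft; q_1 = 0.56 × 0.32 × 3.15 = 0.5645 ft³/s
w_2 = (11.6 − 0.0)/2 = 5.8 ft; q_2 = 0.99 × 1.00 × 5.8 = 5.742 ft³/s
w_3 = (14.5 − 6.3)/2 = 4.1 ft; q_3 = 1.04 × 1.54 × 4.1 = 6.567 ft³/s
w_4 = (21.2 − 11.6)/2 = 4.8 ft; q_4 = 1.39 × 1.90 × 4.8 = 12.68 ft³/s
w_5 = (25.1 − 14.5)/2 = 5.3 ft; q_5 = 1.37 × 1.59 × 5.3 = 11.54 ft³/s
w_6 = (33.6 − 21.2)/2 = 6.2 ft; q_6 = 1.19 × 1.24 × 6.2 = 9.149 ft³/s
w_7 = (36.5 − 25.1)/2 = 5.7 ft; q_7 = 0.81 × 0.65 × 5.7 = 3.001 ft³/s
w_8 = (36.5 − 33.6)/2 = 1.45 ft; q_8 = 0.75 × 0.33 × 1.45 = 0.3589 ft³/s
Q = Σ qᵢ = 49.60 ft³/s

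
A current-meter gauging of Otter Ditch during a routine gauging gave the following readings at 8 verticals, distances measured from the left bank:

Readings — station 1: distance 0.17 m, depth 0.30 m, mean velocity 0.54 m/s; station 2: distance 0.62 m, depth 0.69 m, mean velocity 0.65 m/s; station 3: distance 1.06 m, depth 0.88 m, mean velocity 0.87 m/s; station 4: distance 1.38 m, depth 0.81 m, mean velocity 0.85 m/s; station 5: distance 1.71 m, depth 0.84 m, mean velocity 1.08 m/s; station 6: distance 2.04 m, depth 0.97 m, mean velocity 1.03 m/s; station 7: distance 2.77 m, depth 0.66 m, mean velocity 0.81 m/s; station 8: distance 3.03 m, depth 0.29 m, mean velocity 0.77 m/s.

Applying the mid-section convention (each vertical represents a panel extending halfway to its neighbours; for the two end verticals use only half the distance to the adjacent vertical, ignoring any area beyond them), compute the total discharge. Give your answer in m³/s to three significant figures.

1.87 m³/s

w_1 = (0.62 − 0.17)/2 = 0.225 m; q_1 = 0.54 × 0.30 × 0.225 = 0.03645 m³/s
w_2 = (1.06 − 0.17)/2 = 0.445 m; q_2 = 0.65 × 0.69 × 0.445 = 0.1996 m³/s
w_3 = (1.38 − 0.62)/2 = 0.38 m; q_3 = 0.87 × 0.88 × 0.38 = 0.2909 m³/s
w_4 = (1.71 − 1.06)/2 = 0.325 m; q_4 = 0.85 × 0.81 × 0.325 = 0.2238 m³/s
w_5 = (2.04 − 1.38)/2 = 0.33 m; q_5 = 1.08 × 0.84 × 0.33 = 0.2994 m³/s
w_6 = (2.77 − 1.71)/2 = 0.53 m; q_6 = 1.03 × 0.97 × 0.53 = 0.5295 m³/s
w_7 = (3.03 − 2.04)/2 = 0.495 m; q_7 = 0.81 × 0.66 × 0.495 = 0.2646 m³/s
w_8 = (3.03 − 2.77)/2 = 0.13 m; q_8 = 0.77 × 0.29 × 0.13 = 0.02903 m³/s
Q = Σ qᵢ = 1.873 m³/s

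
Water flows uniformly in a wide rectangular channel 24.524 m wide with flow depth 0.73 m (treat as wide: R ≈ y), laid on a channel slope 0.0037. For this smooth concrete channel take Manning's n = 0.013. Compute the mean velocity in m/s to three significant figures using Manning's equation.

3.79 m/s

A = b·y = 24.524 × 0.73 = 17.90 m²
Wide channel: R ≈ y = 0.73 m
Q = (1/n)·A·R^(2/3)·S^(1/2) = (1/0.013) × 17.90 × 0.7300^(2/3) × 0.0037^(1/2) = 67.91 m³/s
V = Q/A = 67.91/17.90 = 3.793 m/s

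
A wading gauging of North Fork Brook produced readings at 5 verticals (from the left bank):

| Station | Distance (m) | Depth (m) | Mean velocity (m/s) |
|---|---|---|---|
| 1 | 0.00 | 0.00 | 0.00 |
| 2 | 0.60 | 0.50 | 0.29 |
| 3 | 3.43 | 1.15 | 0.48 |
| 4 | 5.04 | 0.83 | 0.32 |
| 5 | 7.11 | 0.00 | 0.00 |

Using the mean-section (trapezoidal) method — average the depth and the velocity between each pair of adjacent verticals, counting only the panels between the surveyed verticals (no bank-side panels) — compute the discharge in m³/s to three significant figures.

1.70 m³/s

Panel 1-2: Δb = 0.6 m, d̄ = (0.00+0.50)/2 = 0.25, v̄ = (0.00+0.29)/2 = 0.145 → q = 0.6×0.25×0.145 = 0.02175 m³/s
Panel 2-3: Δb = 2.83 m, d̄ = (0.50+1.15)/2 = 0.825, v̄ = (0.29+0.48)/2 = 0.385 → q = 2.83×0.825×0.385 = 0.8989 m³/s
Panel 3-4: Δb = 1.61 m, d̄ = (1.15+0.83)/2 = 0.99, v̄ = (0.48+0.32)/2 = 0.4 → q = 1.61×0.99×0.4 = 0.6376 m³/s
Panel 4-5: Δb = 2.07 m, d̄ = (0.83+0.00)/2 = 0.415, v̄ = (0.32+0.00)/2 = 0.16 → q = 2.07×0.415×0.16 = 0.1374 m³/s
Q = Σ q = 1.696 m³/s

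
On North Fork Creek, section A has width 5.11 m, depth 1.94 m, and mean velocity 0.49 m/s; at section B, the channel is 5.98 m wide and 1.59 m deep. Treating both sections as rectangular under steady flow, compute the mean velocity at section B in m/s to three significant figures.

0.511 m/s

Q = A₁V₁ = (5.11×1.94) × 0.49 = 4.858 m³/s
A₂ = 5.98 × 1.59 = 9.508 m²
V₂ = Q/A₂ = 4.858/9.508 = 0.5109 m/s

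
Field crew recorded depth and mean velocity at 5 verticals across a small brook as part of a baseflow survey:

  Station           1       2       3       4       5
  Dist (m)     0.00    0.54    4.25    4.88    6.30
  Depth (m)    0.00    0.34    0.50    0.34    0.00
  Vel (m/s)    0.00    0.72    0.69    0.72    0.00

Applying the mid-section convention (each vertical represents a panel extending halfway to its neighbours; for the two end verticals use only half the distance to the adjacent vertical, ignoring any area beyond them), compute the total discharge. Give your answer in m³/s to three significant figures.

1.52 m³/s

w_2 = (4.25 − 0.00)/2 = 2.125 m; q_2 = 0.72 × 0.34 × 2.125 = 0.5202 m³/s
w_3 = (4.88 − 0.54)/2 = 2.17 m; q_3 = 0.69 × 0.50 × 2.17 = 0.7487 m³/s
w_4 = (6.30 − 4.25)/2 = 1.025 m; q_4 = 0.72 × 0.34 × 1.025 = 0.2509 m³/s
Stations 1, 5 contribute zero (depth or velocity is 0).
Q = Σ qᵢ = 1.520 m³/s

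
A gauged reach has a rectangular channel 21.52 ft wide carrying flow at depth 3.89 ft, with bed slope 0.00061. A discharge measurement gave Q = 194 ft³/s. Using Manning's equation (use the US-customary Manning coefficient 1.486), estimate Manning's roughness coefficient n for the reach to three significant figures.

A = b·y = 21.52 × 3.89 = 83.71 ft²
P = b + 2y = 21.52 + 2×3.89 = 29.30 ft
R = A/P = 83.71/29.30 = 2.857 ft
n = (1.486/Q)·A·R^(2/3)·S^(1/2) = (1.486/194) × 83.71 × 2.013 × 0.02470 = 0.03189

0.0319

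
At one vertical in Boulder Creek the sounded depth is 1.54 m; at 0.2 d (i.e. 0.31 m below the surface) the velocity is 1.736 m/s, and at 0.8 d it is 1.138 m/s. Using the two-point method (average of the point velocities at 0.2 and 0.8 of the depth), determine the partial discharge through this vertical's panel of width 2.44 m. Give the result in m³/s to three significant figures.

v̄ = (1.736 + 1.138) / 2 = 1.437 m/s
q = v̄ × d × w = 1.437 × 1.54 × 2.44 = 5.400 m³/s

5.40 m³/s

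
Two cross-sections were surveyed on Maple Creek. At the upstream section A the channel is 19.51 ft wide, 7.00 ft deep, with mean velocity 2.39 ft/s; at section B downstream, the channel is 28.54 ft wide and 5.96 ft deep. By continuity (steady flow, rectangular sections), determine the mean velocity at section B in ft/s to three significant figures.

Q = A₁V₁ = (19.51×7.00) × 2.39 = 326.4 ft³/s
A₂ = 28.54 × 5.96 = 170.1 ft²
V₂ = Q/A₂ = 326.4/170.1 = 1.919 ft/s

1.92 ft/s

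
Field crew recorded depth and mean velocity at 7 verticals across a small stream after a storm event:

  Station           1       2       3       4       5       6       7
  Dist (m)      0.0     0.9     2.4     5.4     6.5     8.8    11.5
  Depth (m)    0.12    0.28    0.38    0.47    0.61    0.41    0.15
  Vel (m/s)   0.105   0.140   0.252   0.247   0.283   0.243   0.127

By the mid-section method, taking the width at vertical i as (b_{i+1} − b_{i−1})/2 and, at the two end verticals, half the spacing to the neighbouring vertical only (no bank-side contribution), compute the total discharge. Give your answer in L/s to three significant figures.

w_1 = (0.9 − 0.0)/2 = 0.45 m; q_1 = 0.105 × 0.12 × 0.45 = 0.005670 m³/s
w_2 = (2.4 − 0.0)/2 = 1.2 m; q_2 = 0.140 × 0.28 × 1.2 = 0.04704 m³/s
w_3 = (5.4 − 0.9)/2 = 2.25 m; q_3 = 0.252 × 0.38 × 2.25 = 0.2155 m³/s
w_4 = (6.5 − 2.4)/2 = 2.05 m; q_4 = 0.247 × 0.47 × 2.05 = 0.2380 m³/s
w_5 = (8.8 − 5.4)/2 = 1.7 m; q_5 = 0.283 × 0.61 × 1.7 = 0.2935 m³/s
w_6 = (11.5 − 6.5)/2 = 2.5 m; q_6 = 0.243 × 0.41 × 2.5 = 0.2491 m³/s
w_7 = (11.5 − 8.8)/2 = 1.35 m; q_7 = 0.127 × 0.15 × 1.35 = 0.02572 m³/s
Q = Σ qᵢ = 1.074 m³/s
= 1.074 × 1000 = 1074 L/s

1070 L/s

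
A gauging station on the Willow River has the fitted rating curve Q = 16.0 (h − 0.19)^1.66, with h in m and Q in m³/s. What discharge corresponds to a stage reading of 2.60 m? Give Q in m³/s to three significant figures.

68.9 m³/s

Q = 16.0 × (2.60 − 0.19)^1.66 = 16.0 × 2.41^1.66 = 68.91 m³/s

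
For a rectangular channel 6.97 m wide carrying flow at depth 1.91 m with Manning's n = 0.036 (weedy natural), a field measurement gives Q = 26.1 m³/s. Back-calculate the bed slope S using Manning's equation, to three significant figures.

A = b·y = 6.97 × 1.91 = 13.31 m²
P = b + 2y = 6.97 + 2×1.91 = 10.79 m
R = A/P = 13.31/10.79 = 1.234 m
S = (Q·n / (1·A·R^(2/3)))² = (26.1×0.036 / (1×13.31×1.150))² = 0.003764

0.00376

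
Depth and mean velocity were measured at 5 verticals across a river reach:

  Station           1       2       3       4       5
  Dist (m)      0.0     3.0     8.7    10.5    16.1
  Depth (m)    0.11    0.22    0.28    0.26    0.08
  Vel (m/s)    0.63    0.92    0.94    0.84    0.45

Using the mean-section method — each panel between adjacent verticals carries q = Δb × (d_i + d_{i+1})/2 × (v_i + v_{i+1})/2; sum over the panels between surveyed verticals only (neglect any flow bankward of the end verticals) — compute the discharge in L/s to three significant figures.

Panel 1-2: Δb = 3 m, d̄ = (0.11+0.22)/2 = 0.165, v̄ = (0.63+0.92)/2 = 0.775 → q = 3×0.165×0.775 = 0.3836 m³/s
Panel 2-3: Δb = 5.7 m, d̄ = (0.22+0.28)/2 = 0.25, v̄ = (0.92+0.94)/2 = 0.93 → q = 5.7×0.25×0.93 = 1.325 m³/s
Panel 3-4: Δb = 1.8 m, d̄ = (0.28+0.26)/2 = 0.27, v̄ = (0.94+0.84)/2 = 0.89 → q = 1.8×0.27×0.89 = 0.4325 m³/s
Panel 4-5: Δb = 5.6 m, d̄ = (0.26+0.08)/2 = 0.17, v̄ = (0.84+0.45)/2 = 0.645 → q = 5.6×0.17×0.645 = 0.6140 m³/s
Q = Σ q = 2.755 m³/s
= 2.755 × 1000 = 2755 L/s

2760 L/s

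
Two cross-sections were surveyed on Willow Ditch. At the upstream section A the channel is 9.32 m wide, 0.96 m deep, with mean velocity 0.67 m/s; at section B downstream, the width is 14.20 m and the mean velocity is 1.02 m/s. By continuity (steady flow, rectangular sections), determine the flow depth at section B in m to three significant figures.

0.414 m

Q = A₁V₁ = (9.32×0.96) × 0.67 = 5.995 m³/s
d₂ = Q/(b₂ V₂) = 5.995/(14.20×1.02) = 0.4139 m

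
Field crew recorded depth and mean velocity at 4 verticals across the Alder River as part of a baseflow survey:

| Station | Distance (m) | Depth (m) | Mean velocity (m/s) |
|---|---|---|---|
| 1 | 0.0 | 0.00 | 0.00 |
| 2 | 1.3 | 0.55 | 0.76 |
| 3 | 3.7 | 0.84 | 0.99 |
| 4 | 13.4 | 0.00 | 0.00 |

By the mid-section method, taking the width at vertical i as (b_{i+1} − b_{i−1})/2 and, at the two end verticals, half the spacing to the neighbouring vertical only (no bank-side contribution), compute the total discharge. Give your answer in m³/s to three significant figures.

5.80 m³/s

w_2 = (3.7 − 0.0)/2 = 1.85 m; q_2 = 0.76 × 0.55 × 1.85 = 0.7733 m³/s
w_3 = (13.4 − 1.3)/2 = 6.05 m; q_3 = 0.99 × 0.84 × 6.05 = 5.031 m³/s
Stations 1, 4 contribute zero (depth or velocity is 0).
Q = Σ qᵢ = 5.804 m³/s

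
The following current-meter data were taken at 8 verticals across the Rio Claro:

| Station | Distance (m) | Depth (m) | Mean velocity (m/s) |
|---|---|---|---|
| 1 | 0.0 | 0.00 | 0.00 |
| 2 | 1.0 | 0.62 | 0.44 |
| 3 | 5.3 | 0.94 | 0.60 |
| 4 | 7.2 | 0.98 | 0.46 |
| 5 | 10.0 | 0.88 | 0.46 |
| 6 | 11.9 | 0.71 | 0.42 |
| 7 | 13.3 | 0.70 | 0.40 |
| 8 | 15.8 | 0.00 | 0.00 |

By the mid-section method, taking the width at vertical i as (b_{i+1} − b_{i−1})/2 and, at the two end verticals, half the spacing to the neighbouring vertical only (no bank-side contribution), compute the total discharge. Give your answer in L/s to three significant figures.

5520 L/s

w_2 = (5.3 − 0.0)/2 = 2.65 m; q_2 = 0.44 × 0.62 × 2.65 = 0.7229 m³/s
w_3 = (7.2 − 1.0)/2 = 3.1 m; q_3 = 0.60 × 0.94 × 3.1 = 1.748 m³/s
w_4 = (10.0 − 5.3)/2 = 2.35 m; q_4 = 0.46 × 0.98 × 2.35 = 1.059 m³/s
w_5 = (11.9 − 7.2)/2 = 2.35 m; q_5 = 0.46 × 0.88 × 2.35 = 0.9513 m³/s
w_6 = (13.3 − 10.0)/2 = 1.65 m; q_6 = 0.42 × 0.71 × 1.65 = 0.4920 m³/s
w_7 = (15.8 − 11.9)/2 = 1.95 m; q_7 = 0.40 × 0.70 × 1.95 = 0.5460 m³/s
Stations 1, 8 contribute zero (depth or velocity is 0).
Q = Σ qᵢ = 5.520 m³/s
= 5.520 × 1000 = 5520 L/s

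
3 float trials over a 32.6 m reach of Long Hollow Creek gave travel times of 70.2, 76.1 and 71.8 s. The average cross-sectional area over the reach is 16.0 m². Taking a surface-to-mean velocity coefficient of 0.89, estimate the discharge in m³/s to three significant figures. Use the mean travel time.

t̄ = (70.2 + 76.1 + 71.8) / 3 = 72.7 s
v_surface = L / t̄ = 32.6 / 72.7 = 0.4484 m/s
v_mean = 0.89 × 0.4484 = 0.3991 m/s
Q = A × v_mean = 16.0 × 0.3991 = 6.385 m³/s

6.39 m³/s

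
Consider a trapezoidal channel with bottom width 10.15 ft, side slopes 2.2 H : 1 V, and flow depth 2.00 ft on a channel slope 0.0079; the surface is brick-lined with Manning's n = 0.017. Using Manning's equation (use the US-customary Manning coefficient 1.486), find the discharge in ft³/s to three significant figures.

A = (b + z·y)·y = (10.15 + 2.2×2.00)×2.00 = 29.10 ft²
P = b + 2y√(1+z²) = 10.15 + 2×2.00×√(1+2.2²) = 19.82 ft
R = A/P = 29.10/19.82 = 1.468 ft
Q = (1.486/n)·A·R^(2/3)·S^(1/2) = (1.486/0.017) × 29.10 × 1.468^(2/3) × 0.0079^(1/2) = 292.1 ft³/s

292 ft³/s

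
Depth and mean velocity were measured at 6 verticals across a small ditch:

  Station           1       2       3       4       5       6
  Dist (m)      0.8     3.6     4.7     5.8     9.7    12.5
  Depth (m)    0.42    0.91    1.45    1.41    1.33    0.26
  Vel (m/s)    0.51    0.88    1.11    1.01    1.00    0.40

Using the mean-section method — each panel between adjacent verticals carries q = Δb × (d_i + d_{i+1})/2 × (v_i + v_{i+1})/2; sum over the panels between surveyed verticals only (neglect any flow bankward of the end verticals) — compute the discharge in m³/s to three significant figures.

11.2 m³/s

Panel 1-2: Δb = 2.8 m, d̄ = (0.42+0.91)/2 = 0.665, v̄ = (0.51+0.88)/2 = 0.695 → q = 2.8×0.665×0.695 = 1.294 m³/s
Panel 2-3: Δb = 1.1 m, d̄ = (0.91+1.45)/2 = 1.18, v̄ = (0.88+1.11)/2 = 0.995 → q = 1.1×1.18×0.995 = 1.292 m³/s
Panel 3-4: Δb = 1.1 m, d̄ = (1.45+1.41)/2 = 1.43, v̄ = (1.11+1.01)/2 = 1.06 → q = 1.1×1.43×1.06 = 1.667 m³/s
Panel 4-5: Δb = 3.9 m, d̄ = (1.41+1.33)/2 = 1.37, v̄ = (1.01+1.00)/2 = 1.005 → q = 3.9×1.37×1.005 = 5.370 m³/s
Panel 5-6: Δb = 2.8 m, d̄ = (1.33+0.26)/2 = 0.795, v̄ = (1.00+0.40)/2 = 0.7 → q = 2.8×0.795×0.7 = 1.558 m³/s
Q = Σ q = 11.18 m³/s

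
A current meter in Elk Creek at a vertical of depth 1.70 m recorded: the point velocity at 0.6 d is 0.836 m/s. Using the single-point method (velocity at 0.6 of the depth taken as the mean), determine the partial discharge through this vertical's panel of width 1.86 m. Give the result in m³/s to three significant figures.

2.64 m³/s

v̄ = v₀.₆ = 0.836 m/s
q = v̄ × d × w = 0.8360 × 1.70 × 1.86 = 2.643 m³/s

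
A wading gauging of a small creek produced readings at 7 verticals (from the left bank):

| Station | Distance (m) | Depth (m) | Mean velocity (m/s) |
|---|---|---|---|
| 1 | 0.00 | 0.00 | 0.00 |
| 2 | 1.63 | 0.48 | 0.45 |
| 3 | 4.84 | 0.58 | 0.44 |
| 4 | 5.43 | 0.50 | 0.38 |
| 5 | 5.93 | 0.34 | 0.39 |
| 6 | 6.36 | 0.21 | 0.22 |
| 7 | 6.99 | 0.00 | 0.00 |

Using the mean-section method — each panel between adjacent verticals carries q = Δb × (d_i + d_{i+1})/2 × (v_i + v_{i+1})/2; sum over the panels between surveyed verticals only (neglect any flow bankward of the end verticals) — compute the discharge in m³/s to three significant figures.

1.10 m³/s

Panel 1-2: Δb = 1.63 m, d̄ = (0.00+0.48)/2 = 0.24, v̄ = (0.00+0.45)/2 = 0.225 → q = 1.63×0.24×0.225 = 0.08802 m³/s
Panel 2-3: Δb = 3.21 m, d̄ = (0.48+0.58)/2 = 0.53, v̄ = (0.45+0.44)/2 = 0.445 → q = 3.21×0.53×0.445 = 0.7571 m³/s
Panel 3-4: Δb = 0.59 m, d̄ = (0.58+0.50)/2 = 0.54, v̄ = (0.44+0.38)/2 = 0.41 → q = 0.59×0.54×0.41 = 0.1306 m³/s
Panel 4-5: Δb = 0.5 m, d̄ = (0.50+0.34)/2 = 0.42, v̄ = (0.38+0.39)/2 = 0.385 → q = 0.5×0.42×0.385 = 0.08085 m³/s
Panel 5-6: Δb = 0.43 m, d̄ = (0.34+0.21)/2 = 0.275, v̄ = (0.39+0.22)/2 = 0.305 → q = 0.43×0.275×0.305 = 0.03607 m³/s
Panel 6-7: Δb = 0.63 m, d̄ = (0.21+0.00)/2 = 0.105, v̄ = (0.22+0.00)/2 = 0.11 → q = 0.63×0.105×0.11 = 0.007277 m³/s
Q = Σ q = 1.100 m³/s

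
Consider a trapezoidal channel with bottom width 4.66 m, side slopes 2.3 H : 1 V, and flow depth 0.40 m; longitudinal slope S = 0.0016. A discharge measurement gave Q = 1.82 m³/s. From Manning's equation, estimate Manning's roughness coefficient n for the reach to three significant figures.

A = (b + z·y)·y = (4.66 + 2.3×0.40)×0.40 = 2.232 m²
P = b + 2y√(1+z²) = 4.66 + 2×0.40×√(1+2.3²) = 6.666 m
R = A/P = 2.232/6.666 = 0.3348 m
n = (1/Q)·A·R^(2/3)·S^(1/2) = (1/1.82) × 2.232 × 0.4822 × 0.04000 = 0.02365

0.0237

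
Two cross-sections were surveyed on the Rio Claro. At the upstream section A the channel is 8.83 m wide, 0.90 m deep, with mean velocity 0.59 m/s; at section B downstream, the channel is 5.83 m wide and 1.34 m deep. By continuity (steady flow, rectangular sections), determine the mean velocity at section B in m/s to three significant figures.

Q = A₁V₁ = (8.83×0.90) × 0.59 = 4.689 m³/s
A₂ = 5.83 × 1.34 = 7.812 m²
V₂ = Q/A₂ = 4.689/7.812 = 0.6002 m/s

0.600 m/s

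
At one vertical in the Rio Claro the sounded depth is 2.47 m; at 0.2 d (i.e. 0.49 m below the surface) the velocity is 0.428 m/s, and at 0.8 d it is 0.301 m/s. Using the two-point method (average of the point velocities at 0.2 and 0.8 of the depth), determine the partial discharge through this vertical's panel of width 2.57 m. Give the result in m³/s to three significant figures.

v̄ = (0.428 + 0.301) / 2 = 0.3645 m/s
q = v̄ × d × w = 0.3645 × 2.47 × 2.57 = 2.314 m³/s

2.31 m³/s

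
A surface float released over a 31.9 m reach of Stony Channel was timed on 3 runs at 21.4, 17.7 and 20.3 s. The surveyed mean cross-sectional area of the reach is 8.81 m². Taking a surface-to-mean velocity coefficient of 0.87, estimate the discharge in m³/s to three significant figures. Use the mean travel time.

12.3 m³/s

t̄ = (21.4 + 17.7 + 20.3) / 3 = 19.8 s
v_surface = L / t̄ = 31.9 / 19.8 = 1.611 m/s
v_mean = 0.87 × 1.611 = 1.402 m/s
Q = A × v_mean = 8.81 × 1.402 = 12.35 m³/s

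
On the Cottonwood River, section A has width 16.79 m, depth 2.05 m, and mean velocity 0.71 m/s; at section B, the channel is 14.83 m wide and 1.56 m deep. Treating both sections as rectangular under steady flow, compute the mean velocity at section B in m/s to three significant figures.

Q = A₁V₁ = (16.79×2.05) × 0.71 = 24.44 m³/s
A₂ = 14.83 × 1.56 = 23.13 m²
V₂ = Q/A₂ = 24.44/23.13 = 1.056 m/s

1.06 m/s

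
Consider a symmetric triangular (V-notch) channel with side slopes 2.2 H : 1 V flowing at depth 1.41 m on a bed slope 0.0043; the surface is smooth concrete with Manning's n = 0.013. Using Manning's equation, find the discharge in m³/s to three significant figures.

A = z·y² = 2.2×1.41² = 4.374 m²
P = 2y√(1+z²) = 2×1.41×√(1+2.2²) = 6.815 m
R = A/P = 4.374/6.815 = 0.6418 m
Q = (1/n)·A·R^(2/3)·S^(1/2) = (1/0.013) × 4.374 × 0.6418^(2/3) × 0.0043^(1/2) = 16.42 m³/s

16.4 m³/s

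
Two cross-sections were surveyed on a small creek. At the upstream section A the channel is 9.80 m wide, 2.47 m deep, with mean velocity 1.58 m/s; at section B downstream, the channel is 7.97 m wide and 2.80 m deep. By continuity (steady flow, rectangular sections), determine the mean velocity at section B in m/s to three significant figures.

Q = A₁V₁ = (9.80×2.47) × 1.58 = 38.25 m³/s
A₂ = 7.97 × 2.80 = 22.32 m²
V₂ = Q/A₂ = 38.25/22.32 = 1.714 m/s

1.71 m/s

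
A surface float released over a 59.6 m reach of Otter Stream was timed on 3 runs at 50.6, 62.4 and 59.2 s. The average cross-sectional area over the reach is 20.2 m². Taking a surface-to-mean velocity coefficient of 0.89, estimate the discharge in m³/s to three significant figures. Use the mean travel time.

t̄ = (50.6 + 62.4 + 59.2) / 3 = 57.4 s
v_surface = L / t̄ = 59.6 / 57.4 = 1.038 m/s
v_mean = 0.89 × 1.038 = 0.9241 m/s
Q = A × v_mean = 20.2 × 0.9241 = 18.67 m³/s

18.7 m³/s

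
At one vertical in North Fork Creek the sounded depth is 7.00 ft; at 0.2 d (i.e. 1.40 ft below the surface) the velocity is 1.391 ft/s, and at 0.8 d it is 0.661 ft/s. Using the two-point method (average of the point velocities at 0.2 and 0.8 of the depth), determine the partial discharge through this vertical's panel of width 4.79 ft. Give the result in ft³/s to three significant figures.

34.4 ft³/s

v̄ = (1.391 + 0.661) / 2 = 1.026 ft/s
q = v̄ × d × w = 1.026 × 7.00 × 4.79 = 34.40 ft³/s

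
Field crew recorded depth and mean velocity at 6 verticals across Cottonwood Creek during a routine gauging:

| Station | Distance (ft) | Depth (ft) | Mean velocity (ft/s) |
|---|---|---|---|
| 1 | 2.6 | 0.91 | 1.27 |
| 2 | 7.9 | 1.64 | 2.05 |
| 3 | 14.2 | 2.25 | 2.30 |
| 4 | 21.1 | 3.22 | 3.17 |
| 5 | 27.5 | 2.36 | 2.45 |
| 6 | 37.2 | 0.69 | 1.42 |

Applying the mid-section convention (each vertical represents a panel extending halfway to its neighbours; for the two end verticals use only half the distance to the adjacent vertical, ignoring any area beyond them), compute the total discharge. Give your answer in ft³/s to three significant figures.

176 ft³/s

w_1 = (7.9 − 2.6)/2 = 2.65 ft; q_1 = 1.27 × 0.91 × 2.65 = 3.063 ft³/s
w_2 = (14.2 − 2.6)/2 = 5.8 ft; q_2 = 2.05 × 1.64 × 5.8 = 19.50 ft³/s
w_3 = (21.1 − 7.9)/2 = 6.6 ft; q_3 = 2.30 × 2.25 × 6.6 = 34.16 ft³/s
w_4 = (27.5 − 14.2)/2 = 6.65 ft; q_4 = 3.17 × 3.22 × 6.65 = 67.88 ft³/s
w_5 = (37.2 − 21.1)/2 = 8.05 ft; q_5 = 2.45 × 2.36 × 8.05 = 46.55 ft³/s
w_6 = (37.2 − 27.5)/2 = 4.85 ft; q_6 = 1.42 × 0.69 × 4.85 = 4.752 ft³/s
Q = Σ qᵢ = 175.9 ft³/s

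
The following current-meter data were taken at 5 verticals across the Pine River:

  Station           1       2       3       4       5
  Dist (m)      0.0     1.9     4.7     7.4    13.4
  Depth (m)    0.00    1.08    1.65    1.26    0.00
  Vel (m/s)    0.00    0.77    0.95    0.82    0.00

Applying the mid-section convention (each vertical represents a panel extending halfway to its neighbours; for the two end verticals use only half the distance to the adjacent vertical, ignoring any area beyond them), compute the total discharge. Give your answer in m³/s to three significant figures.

w_2 = (4.7 − 0.0)/2 = 2.35 m; q_2 = 0.77 × 1.08 × 2.35 = 1.954 m³/s
w_3 = (7.4 − 1.9)/2 = 2.75 m; q_3 = 0.95 × 1.65 × 2.75 = 4.311 m³/s
w_4 = (13.4 − 4.7)/2 = 4.35 m; q_4 = 0.82 × 1.26 × 4.35 = 4.494 m³/s
Stations 1, 5 contribute zero (depth or velocity is 0).
Q = Σ qᵢ = 10.76 m³/s

10.8 m³/s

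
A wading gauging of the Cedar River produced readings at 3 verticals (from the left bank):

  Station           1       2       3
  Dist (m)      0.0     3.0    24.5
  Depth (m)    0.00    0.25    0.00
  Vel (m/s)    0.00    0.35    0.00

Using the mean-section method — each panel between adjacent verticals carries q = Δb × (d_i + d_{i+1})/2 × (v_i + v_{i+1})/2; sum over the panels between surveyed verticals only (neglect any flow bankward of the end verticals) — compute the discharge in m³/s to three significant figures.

0.536 m³/s

Panel 1-2: Δb = 3 m, d̄ = (0.00+0.25)/2 = 0.125, v̄ = (0.00+0.35)/2 = 0.175 → q = 3×0.125×0.175 = 0.06563 m³/s
Panel 2-3: Δb = 21.5 m, d̄ = (0.25+0.00)/2 = 0.125, v̄ = (0.35+0.00)/2 = 0.175 → q = 21.5×0.125×0.175 = 0.4703 m³/s
Q = Σ q = 0.5359 m³/s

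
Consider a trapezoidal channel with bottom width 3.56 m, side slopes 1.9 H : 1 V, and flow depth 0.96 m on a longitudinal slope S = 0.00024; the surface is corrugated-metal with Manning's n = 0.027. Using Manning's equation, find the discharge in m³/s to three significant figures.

A = (b + z·y)·y = (3.56 + 1.9×0.96)×0.96 = 5.169 m²
P = b + 2y√(1+z²) = 3.56 + 2×0.96×√(1+1.9²) = 7.682 m
R = A/P = 5.169/7.682 = 0.6728 m
Q = (1/n)·A·R^(2/3)·S^(1/2) = (1/0.027) × 5.169 × 0.6728^(2/3) × 0.00024^(1/2) = 2.277 m³/s

2.28 m³/s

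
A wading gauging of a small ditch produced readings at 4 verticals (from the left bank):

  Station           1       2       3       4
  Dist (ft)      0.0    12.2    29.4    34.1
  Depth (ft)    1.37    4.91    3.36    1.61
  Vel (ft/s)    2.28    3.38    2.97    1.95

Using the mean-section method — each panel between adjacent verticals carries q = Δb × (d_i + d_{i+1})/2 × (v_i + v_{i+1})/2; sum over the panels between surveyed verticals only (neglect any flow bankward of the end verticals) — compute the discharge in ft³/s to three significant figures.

Panel 1-2: Δb = 12.2 ft, d̄ = (1.37+4.91)/2 = 3.14, v̄ = (2.28+3.38)/2 = 2.83 → q = 12.2×3.14×2.83 = 108.4 ft³/s
Panel 2-3: Δb = 17.2 ft, d̄ = (4.91+3.36)/2 = 4.135, v̄ = (3.38+2.97)/2 = 3.175 → q = 17.2×4.135×3.175 = 225.8 ft³/s
Panel 3-4: Δb = 4.7 ft, d̄ = (3.36+1.61)/2 = 2.485, v̄ = (2.97+1.95)/2 = 2.46 → q = 4.7×2.485×2.46 = 28.73 ft³/s
Q = Σ q = 363.0 ft³/s

363 ft³/s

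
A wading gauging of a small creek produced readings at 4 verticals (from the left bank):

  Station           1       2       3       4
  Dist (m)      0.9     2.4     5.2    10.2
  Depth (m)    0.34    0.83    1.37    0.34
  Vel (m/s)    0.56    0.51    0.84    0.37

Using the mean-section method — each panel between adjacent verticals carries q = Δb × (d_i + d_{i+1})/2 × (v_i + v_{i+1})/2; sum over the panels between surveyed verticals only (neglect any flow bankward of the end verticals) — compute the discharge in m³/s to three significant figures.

5.13 m³/s

Panel 1-2: Δb = 1.5 m, d̄ = (0.34+0.83)/2 = 0.585, v̄ = (0.56+0.51)/2 = 0.535 → q = 1.5×0.585×0.535 = 0.4695 m³/s
Panel 2-3: Δb = 2.8 m, d̄ = (0.83+1.37)/2 = 1.1, v̄ = (0.51+0.84)/2 = 0.675 → q = 2.8×1.1×0.675 = 2.079 m³/s
Panel 3-4: Δb = 5 m, d̄ = (1.37+0.34)/2 = 0.855, v̄ = (0.84+0.37)/2 = 0.605 → q = 5×0.855×0.605 = 2.586 m³/s
Q = Σ q = 5.135 m³/s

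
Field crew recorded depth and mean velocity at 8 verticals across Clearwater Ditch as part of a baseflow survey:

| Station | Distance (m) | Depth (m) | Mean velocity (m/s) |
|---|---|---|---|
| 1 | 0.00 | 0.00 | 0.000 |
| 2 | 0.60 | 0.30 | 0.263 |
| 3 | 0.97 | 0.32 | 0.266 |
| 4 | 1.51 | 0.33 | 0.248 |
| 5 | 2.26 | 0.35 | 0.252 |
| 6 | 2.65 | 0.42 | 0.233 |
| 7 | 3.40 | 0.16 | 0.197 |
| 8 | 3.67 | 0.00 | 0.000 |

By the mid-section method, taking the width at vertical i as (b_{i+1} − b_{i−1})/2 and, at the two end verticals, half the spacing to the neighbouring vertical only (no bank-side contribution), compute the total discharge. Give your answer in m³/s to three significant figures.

w_2 = (0.97 − 0.00)/2 = 0.485 m; q_2 = 0.263 × 0.30 × 0.485 = 0.03827 m³/s
w_3 = (1.51 − 0.60)/2 = 0.455 m; q_3 = 0.266 × 0.32 × 0.455 = 0.03873 m³/s
w_4 = (2.26 − 0.97)/2 = 0.645 m; q_4 = 0.248 × 0.33 × 0.645 = 0.05279 m³/s
w_5 = (2.65 − 1.51)/2 = 0.57 m; q_5 = 0.252 × 0.35 × 0.57 = 0.05027 m³/s
w_6 = (3.40 − 2.26)/2 = 0.57 m; q_6 = 0.233 × 0.42 × 0.57 = 0.05578 m³/s
w_7 = (3.67 − 2.65)/2 = 0.51 m; q_7 = 0.197 × 0.16 × 0.51 = 0.01608 m³/s
Stations 1, 8 contribute zero (depth or velocity is 0).
Q = Σ qᵢ = 0.2519 m³/s

0.252 m³/s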